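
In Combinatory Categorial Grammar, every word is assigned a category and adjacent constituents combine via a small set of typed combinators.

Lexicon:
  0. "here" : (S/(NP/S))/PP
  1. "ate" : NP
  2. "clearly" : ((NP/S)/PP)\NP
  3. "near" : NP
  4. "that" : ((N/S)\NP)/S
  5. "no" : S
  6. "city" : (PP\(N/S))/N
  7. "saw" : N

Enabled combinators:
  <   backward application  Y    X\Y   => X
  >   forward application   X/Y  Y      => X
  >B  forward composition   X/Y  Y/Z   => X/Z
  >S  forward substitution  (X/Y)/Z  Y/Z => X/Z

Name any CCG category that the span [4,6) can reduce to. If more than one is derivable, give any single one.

(N/S)\NP

[0,8] S   >
  [0,3] S/PP   >S
    [0,1] "here" : (S/(NP/S))/PP
    [1,3] (NP/S)/PP   <
      [1,2] "ate" : NP
      [2,3] "clearly" : ((NP/S)/PP)\NP
  [3,8] PP   <
    [3,6] N/S   <
      [3,4] "near" : NP
      [4,6] (N/S)\NP   >
        [4,5] "that" : ((N/S)\NP)/S
        [5,6] "no" : S
    [6,8] PP\(N/S)   >
      [6,7] "city" : (PP\(N/S))/N
      [7,8] "saw" : N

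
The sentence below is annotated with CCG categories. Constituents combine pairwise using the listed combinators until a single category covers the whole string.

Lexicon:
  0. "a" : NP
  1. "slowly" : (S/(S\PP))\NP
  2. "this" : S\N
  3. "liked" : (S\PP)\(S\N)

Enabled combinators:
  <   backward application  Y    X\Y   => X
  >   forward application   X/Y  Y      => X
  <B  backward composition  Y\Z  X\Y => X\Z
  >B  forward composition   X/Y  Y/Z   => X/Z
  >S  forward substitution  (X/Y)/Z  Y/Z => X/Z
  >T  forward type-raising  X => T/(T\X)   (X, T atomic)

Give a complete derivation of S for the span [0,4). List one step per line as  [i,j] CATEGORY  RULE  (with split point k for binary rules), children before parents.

[0,4] S   >
  [0,2] S/(S\PP)   <
    [0,1] "a" : NP
    [1,2] "slowly" : (S/(S\PP))\NP
  [2,4] S\PP   <
    [2,3] "this" : S\N
    [3,4] "liked" : (S\PP)\(S\N)

[0,1] NP  lex  "a"
[1,2] (S/(S\PP))\NP  lex  "slowly"
[0,2] S/(S\PP)  <  k=1
[2,3] S\N  lex  "this"
[3,4] (S\PP)\(S\N)  lex  "liked"
[2,4] S\PP  <  k=3
[0,4] S  >  k=2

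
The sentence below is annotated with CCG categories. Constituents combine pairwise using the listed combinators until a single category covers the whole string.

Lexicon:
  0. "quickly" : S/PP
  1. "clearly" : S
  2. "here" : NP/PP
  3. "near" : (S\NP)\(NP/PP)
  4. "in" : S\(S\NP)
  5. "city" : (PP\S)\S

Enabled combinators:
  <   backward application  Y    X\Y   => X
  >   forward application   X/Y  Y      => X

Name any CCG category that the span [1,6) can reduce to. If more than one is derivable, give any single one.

[0,6] S   >
  [0,1] "quickly" : S/PP
  [1,6] PP   <
    [1,2] "clearly" : S
    [2,6] PP\S   <
      [2,5] S   <
        [2,4] S\NP   <
          [2,3] "here" : NP/PP
          [3,4] "near" : (S\NP)\(NP/PP)
        [4,5] "in" : S\(S\NP)
      [5,6] "city" : (PP\S)\S

PP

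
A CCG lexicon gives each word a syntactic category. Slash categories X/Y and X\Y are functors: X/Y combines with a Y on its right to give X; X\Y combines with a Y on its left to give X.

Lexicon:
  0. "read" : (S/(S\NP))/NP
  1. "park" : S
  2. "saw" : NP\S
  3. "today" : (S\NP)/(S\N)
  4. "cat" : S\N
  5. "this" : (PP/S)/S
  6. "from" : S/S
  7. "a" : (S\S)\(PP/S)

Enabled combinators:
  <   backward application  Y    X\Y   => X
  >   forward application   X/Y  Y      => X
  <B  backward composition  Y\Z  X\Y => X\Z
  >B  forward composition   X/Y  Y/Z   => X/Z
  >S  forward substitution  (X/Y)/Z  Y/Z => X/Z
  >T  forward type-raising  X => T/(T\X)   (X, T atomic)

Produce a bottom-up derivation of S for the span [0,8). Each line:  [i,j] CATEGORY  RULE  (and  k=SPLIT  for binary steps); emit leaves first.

[0,1] (S/(S\NP))/NP  lex  "read"
[1,2] S  lex  "park"
[2,3] NP\S  lex  "saw"
[1,3] NP  <  k=2
[0,3] S/(S\NP)  >  k=1
[3,4] (S\NP)/(S\N)  lex  "today"
[4,5] S\N  lex  "cat"
[5,6] (PP/S)/S  lex  "this"
[6,7] S/S  lex  "from"
[5,7] PP/S  >S  k=6
[7,8] (S\S)\(PP/S)  lex  "a"
[5,8] S\S  <  k=7
[4,8] S\N  <B  k=5
[3,8] S\NP  >  k=4
[0,8] S  >  k=3

[0,8] S   >
  [0,3] S/(S\NP)   >
    [0,1] "read" : (S/(S\NP))/NP
    [1,3] NP   <
      [1,2] "park" : S
      [2,3] "saw" : NP\S
  [3,8] S\NP   >
    [3,4] "today" : (S\NP)/(S\N)
    [4,8] S\N   <B
      [4,5] "cat" : S\N
      [5,8] S\S   <
        [5,7] PP/S   >S
          [5,6] "this" : (PP/S)/S
          [6,7] "from" : S/S
        [7,8] "a" : (S\S)\(PP/S)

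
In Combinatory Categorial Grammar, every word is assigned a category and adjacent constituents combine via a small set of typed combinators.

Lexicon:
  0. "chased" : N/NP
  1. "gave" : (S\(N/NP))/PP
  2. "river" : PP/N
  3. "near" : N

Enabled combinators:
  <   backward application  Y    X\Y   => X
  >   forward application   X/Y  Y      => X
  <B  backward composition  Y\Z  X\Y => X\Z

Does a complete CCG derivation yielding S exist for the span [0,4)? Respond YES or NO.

YES

[0,4] S   <
  [0,1] "chased" : N/NP
  [1,4] S\(N/NP)   >
    [1,2] "gave" : (S\(N/NP))/PP
    [2,4] PP   >
      [2,3] "river" : PP/N
      [3,4] "near" : N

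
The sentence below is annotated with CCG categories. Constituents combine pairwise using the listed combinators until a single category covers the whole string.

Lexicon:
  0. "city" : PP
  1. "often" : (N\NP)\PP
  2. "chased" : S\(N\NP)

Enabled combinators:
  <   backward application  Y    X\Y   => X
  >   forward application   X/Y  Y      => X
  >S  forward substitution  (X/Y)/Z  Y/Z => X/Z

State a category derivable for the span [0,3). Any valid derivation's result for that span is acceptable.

S

[0,3] S   <
  [0,2] N\NP   <
    [0,1] "city" : PP
    [1,2] "often" : (N\NP)\PP
  [2,3] "chased" : S\(N\NP)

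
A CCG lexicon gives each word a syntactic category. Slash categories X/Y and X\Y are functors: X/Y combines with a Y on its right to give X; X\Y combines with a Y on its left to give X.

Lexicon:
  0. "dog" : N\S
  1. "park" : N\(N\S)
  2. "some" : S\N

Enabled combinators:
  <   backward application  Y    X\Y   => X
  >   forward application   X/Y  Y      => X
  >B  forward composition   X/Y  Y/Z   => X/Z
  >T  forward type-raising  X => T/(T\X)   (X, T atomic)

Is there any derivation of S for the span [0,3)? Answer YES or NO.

[0,3] S   <
  [0,2] N   <
    [0,1] "dog" : N\S
    [1,2] "park" : N\(N\S)
  [2,3] "some" : S\N

YES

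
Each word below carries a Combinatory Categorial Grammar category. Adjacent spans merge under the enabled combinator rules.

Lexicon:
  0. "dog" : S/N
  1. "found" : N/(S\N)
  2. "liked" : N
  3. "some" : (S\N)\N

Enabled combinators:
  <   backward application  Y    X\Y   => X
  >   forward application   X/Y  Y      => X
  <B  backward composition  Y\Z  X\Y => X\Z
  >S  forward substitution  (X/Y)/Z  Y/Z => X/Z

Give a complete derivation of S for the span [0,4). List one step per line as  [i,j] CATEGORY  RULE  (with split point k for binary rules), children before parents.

[0,4] S   >
  [0,1] "dog" : S/N
  [1,4] N   >
    [1,2] "found" : N/(S\N)
    [2,4] S\N   <
      [2,3] "liked" : N
      [3,4] "some" : (S\N)\N

[0,1] S/N  lex  "dog"
[1,2] N/(S\N)  lex  "found"
[2,3] N  lex  "liked"
[3,4] (S\N)\N  lex  "some"
[2,4] S\N  <  k=3
[1,4] N  >  k=2
[0,4] S  >  k=1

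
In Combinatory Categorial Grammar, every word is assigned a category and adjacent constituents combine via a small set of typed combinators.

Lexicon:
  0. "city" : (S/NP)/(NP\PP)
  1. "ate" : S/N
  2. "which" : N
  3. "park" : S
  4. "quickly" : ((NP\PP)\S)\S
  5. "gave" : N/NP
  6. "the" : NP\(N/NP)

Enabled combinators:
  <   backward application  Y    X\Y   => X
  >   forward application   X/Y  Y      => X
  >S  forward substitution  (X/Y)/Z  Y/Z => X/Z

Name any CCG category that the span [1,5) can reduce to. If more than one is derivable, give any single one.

[0,7] S   >
  [0,5] S/NP   >
    [0,1] "city" : (S/NP)/(NP\PP)
    [1,5] NP\PP   <
      [1,3] S   >
        [1,2] "ate" : S/N
        [2,3] "which" : N
      [3,5] (NP\PP)\S   <
        [3,4] "park" : S
        [4,5] "quickly" : ((NP\PP)\S)\S
  [5,7] NP   <
    [5,6] "gave" : N/NP
    [6,7] "the" : NP\(N/NP)

NP\PP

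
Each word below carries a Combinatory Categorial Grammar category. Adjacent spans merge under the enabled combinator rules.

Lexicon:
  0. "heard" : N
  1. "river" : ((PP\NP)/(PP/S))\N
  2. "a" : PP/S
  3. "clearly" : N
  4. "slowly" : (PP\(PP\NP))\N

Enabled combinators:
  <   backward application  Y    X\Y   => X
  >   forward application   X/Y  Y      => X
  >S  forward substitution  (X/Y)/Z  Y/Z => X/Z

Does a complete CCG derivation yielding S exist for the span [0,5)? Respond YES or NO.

N ((PP\NP)/(PP/S))\N PP/S N (PP\(PP\NP))\N
CKY chart[0,5] = {PP}; S ∉ chart

NO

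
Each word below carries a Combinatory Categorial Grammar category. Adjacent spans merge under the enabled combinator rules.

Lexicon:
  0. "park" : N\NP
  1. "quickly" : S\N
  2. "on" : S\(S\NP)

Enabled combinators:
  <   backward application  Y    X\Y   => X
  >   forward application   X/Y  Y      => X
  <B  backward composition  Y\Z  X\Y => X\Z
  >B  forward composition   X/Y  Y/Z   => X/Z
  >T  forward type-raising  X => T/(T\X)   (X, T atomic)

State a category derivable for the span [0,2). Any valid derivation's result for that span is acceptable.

S\NP

[0,3] S   <
  [0,2] S\NP   <B
    [0,1] "park" : N\NP
    [1,2] "quickly" : S\N
  [2,3] "on" : S\(S\NP)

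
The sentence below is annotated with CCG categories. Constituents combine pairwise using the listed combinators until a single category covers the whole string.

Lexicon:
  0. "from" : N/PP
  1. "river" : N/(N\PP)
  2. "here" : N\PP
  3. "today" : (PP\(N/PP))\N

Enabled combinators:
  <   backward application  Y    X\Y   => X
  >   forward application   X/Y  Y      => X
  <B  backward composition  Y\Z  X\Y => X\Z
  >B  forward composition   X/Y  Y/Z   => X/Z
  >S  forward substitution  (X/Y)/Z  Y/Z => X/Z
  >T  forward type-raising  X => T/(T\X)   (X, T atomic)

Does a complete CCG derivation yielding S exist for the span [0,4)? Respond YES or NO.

N/PP N/(N\PP) N\PP (PP\(N/PP))\N
CKY chart[0,4] = {N/(N\PP), NP/(NP\PP), PP, PP/(PP\PP), S/(S\PP)}; S ∉ chart

NO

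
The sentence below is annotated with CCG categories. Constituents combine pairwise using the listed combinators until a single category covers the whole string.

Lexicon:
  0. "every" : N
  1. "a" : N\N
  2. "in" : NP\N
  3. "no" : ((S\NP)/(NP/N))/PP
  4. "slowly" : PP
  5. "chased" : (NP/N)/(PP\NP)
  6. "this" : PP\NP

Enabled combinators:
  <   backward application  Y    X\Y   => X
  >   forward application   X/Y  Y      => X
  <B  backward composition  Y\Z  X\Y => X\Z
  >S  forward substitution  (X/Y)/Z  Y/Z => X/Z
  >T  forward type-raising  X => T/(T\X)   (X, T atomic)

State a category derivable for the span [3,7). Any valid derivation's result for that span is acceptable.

S\NP

[0,7] S   <
  [0,3] NP   <
    [0,1] "every" : N
    [1,3] NP\N   <B
      [1,2] "a" : N\N
      [2,3] "in" : NP\N
  [3,7] S\NP   >
    [3,5] (S\NP)/(NP/N)   >
      [3,4] "no" : ((S\NP)/(NP/N))/PP
      [4,5] "slowly" : PP
    [5,7] NP/N   >
      [5,6] "chased" : (NP/N)/(PP\NP)
      [6,7] "this" : PP\NP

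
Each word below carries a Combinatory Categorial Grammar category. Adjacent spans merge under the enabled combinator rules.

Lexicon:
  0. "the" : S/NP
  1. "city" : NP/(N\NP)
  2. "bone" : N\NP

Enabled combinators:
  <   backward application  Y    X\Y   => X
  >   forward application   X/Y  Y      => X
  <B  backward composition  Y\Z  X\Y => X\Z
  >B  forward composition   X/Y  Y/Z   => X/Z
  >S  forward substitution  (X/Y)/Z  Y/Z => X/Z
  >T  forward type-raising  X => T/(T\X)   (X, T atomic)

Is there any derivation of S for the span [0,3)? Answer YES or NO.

YES

[0,3] S   >
  [0,1] "the" : S/NP
  [1,3] NP   >
    [1,2] "city" : NP/(N\NP)
    [2,3] "bone" : N\NP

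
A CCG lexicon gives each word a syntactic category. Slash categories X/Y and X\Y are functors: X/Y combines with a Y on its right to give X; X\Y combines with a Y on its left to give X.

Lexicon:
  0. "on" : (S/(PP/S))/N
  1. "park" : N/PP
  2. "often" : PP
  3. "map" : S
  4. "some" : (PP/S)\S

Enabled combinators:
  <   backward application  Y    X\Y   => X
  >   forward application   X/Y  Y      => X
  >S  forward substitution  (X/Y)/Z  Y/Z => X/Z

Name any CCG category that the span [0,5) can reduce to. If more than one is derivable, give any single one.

[0,5] S   >
  [0,3] S/(PP/S)   >
    [0,1] "on" : (S/(PP/S))/N
    [1,3] N   >
      [1,2] "park" : N/PP
      [2,3] "often" : PP
  [3,5] PP/S   <
    [3,4] "map" : S
    [4,5] "some" : (PP/S)\S

S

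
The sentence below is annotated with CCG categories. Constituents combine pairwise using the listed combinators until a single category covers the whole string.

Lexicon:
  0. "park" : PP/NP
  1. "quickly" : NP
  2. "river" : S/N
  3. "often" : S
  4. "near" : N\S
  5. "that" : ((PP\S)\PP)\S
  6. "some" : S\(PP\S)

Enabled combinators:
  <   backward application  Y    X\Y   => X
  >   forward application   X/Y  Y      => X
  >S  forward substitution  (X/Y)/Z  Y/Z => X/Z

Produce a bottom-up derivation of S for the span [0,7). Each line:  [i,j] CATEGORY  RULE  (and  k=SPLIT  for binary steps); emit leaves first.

[0,7] S   <
  [0,6] PP\S   <
    [0,2] PP   >
      [0,1] "park" : PP/NP
      [1,2] "quickly" : NP
    [2,6] (PP\S)\PP   <
      [2,5] S   >
        [2,3] "river" : S/N
        [3,5] N   <
          [3,4] "often" : S
          [4,5] "near" : N\S
      [5,6] "that" : ((PP\S)\PP)\S
  [6,7] "some" : S\(PP\S)

[0,1] PP/NP  lex  "park"
[1,2] NP  lex  "quickly"
[0,2] PP  >  k=1
[2,3] S/N  lex  "river"
[3,4] S  lex  "often"
[4,5] N\S  lex  "near"
[3,5] N  <  k=4
[2,5] S  >  k=3
[5,6] ((PP\S)\PP)\S  lex  "that"
[2,6] (PP\S)\PP  <  k=5
[0,6] PP\S  <  k=2
[6,7] S\(PP\S)  lex  "some"
[0,7] S  <  k=6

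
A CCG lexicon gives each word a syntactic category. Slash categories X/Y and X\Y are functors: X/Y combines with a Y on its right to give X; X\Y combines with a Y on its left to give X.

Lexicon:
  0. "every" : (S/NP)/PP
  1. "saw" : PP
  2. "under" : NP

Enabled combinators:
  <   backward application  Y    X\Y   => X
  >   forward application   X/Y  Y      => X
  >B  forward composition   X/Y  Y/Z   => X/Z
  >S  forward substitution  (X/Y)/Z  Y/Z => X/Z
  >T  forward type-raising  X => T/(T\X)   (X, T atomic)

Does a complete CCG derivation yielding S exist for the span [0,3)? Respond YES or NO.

[0,3] S   >
  [0,2] S/NP   >
    [0,1] "every" : (S/NP)/PP
    [1,2] "saw" : PP
  [2,3] "under" : NP

YES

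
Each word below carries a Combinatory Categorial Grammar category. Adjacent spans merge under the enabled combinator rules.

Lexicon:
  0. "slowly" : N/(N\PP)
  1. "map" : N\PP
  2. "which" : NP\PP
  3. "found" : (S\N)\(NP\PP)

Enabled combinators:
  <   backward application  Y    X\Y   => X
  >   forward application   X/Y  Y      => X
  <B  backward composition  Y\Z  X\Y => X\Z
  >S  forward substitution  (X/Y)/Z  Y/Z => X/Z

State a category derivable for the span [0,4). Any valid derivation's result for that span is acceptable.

[0,4] S   <
  [0,2] N   >
    [0,1] "slowly" : N/(N\PP)
    [1,2] "map" : N\PP
  [2,4] S\N   <
    [2,3] "which" : NP\PP
    [3,4] "found" : (S\N)\(NP\PP)

S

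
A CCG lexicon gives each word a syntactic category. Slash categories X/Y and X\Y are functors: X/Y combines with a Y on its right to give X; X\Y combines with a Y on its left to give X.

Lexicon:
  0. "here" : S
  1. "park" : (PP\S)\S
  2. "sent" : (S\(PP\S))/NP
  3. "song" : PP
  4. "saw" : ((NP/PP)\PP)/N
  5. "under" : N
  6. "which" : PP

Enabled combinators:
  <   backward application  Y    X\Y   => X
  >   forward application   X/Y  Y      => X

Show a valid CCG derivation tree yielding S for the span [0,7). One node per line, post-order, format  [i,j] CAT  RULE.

[0,1] S  lex  "here"
[1,2] (PP\S)\S  lex  "park"
[0,2] PP\S  <  k=1
[2,3] (S\(PP\S))/NP  lex  "sent"
[3,4] PP  lex  "song"
[4,5] ((NP/PP)\PP)/N  lex  "saw"
[5,6] N  lex  "under"
[4,6] (NP/PP)\PP  >  k=5
[3,6] NP/PP  <  k=4
[6,7] PP  lex  "which"
[3,7] NP  >  k=6
[2,7] S\(PP\S)  >  k=3
[0,7] S  <  k=2

[0,7] S   <
  [0,2] PP\S   <
    [0,1] "here" : S
    [1,2] "park" : (PP\S)\S
  [2,7] S\(PP\S)   >
    [2,3] "sent" : (S\(PP\S))/NP
    [3,7] NP   >
      [3,6] NP/PP   <
        [3,4] "song" : PP
        [4,6] (NP/PP)\PP   >
          [4,5] "saw" : ((NP/PP)\PP)/N
          [5,6] "under" : N
      [6,7] "which" : PP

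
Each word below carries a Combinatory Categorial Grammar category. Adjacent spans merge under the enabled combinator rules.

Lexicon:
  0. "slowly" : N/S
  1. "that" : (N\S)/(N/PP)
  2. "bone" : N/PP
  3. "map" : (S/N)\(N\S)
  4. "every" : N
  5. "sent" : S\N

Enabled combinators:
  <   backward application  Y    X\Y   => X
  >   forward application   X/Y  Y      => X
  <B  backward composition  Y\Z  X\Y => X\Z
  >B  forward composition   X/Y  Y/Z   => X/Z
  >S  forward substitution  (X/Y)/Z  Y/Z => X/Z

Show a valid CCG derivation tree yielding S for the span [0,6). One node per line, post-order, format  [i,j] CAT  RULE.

[0,6] S   <
  [0,5] N   >
    [0,1] "slowly" : N/S
    [1,5] S   >
      [1,4] S/N   <
        [1,3] N\S   >
          [1,2] "that" : (N\S)/(N/PP)
          [2,3] "bone" : N/PP
        [3,4] "map" : (S/N)\(N\S)
      [4,5] "every" : N
  [5,6] "sent" : S\N

[0,1] N/S  lex  "slowly"
[1,2] (N\S)/(N/PP)  lex  "that"
[2,3] N/PP  lex  "bone"
[1,3] N\S  >  k=2
[3,4] (S/N)\(N\S)  lex  "map"
[1,4] S/N  <  k=3
[4,5] N  lex  "every"
[1,5] S  >  k=4
[0,5] N  >  k=1
[5,6] S\N  lex  "sent"
[0,6] S  <  k=5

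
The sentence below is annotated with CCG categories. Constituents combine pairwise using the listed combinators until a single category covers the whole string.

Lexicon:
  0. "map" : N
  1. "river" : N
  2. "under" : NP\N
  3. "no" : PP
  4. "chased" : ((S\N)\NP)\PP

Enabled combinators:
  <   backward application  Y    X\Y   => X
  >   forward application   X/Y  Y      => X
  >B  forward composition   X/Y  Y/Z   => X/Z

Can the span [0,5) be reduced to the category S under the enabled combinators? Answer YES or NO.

YES

[0,5] S   <
  [0,1] "map" : N
  [1,5] S\N   <
    [1,3] NP   <
      [1,2] "river" : N
      [2,3] "under" : NP\N
    [3,5] (S\N)\NP   <
      [3,4] "no" : PP
      [4,5] "chased" : ((S\N)\NP)\PP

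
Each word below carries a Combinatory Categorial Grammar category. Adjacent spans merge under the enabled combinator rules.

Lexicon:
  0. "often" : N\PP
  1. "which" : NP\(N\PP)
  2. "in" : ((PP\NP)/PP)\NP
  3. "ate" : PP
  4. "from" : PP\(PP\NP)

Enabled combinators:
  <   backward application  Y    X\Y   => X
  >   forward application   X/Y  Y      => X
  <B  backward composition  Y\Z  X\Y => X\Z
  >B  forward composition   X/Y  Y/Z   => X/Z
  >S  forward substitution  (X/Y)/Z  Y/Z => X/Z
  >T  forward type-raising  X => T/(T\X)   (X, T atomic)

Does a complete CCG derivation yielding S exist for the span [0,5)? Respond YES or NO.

NO

N\PP NP\(N\PP) ((PP\NP)/PP)\NP PP PP\(PP\NP)
CKY chart[0,5] = {N/(N\PP), NP/(NP\PP), PP, PP/(PP\PP), S/(S\PP)}; S ∉ chart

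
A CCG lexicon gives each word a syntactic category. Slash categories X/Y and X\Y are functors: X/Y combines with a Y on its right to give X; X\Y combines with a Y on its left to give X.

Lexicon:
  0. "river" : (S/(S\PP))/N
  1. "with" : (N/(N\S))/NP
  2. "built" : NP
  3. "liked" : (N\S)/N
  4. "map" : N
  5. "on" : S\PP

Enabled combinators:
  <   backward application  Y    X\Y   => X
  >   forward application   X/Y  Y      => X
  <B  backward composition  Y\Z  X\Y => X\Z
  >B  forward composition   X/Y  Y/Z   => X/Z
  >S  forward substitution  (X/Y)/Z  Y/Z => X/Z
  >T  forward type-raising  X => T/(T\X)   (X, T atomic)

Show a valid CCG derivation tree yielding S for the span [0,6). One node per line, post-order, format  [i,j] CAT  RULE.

[0,6] S   >
  [0,5] S/(S\PP)   >
    [0,1] "river" : (S/(S\PP))/N
    [1,5] N   >
      [1,3] N/(N\S)   >
        [1,2] "with" : (N/(N\S))/NP
        [2,3] "built" : NP
      [3,5] N\S   >
        [3,4] "liked" : (N\S)/N
        [4,5] "map" : N
  [5,6] "on" : S\PP

[0,1] (S/(S\PP))/N  lex  "river"
[1,2] (N/(N\S))/NP  lex  "with"
[2,3] NP  lex  "built"
[1,3] N/(N\S)  >  k=2
[3,4] (N\S)/N  lex  "liked"
[4,5] N  lex  "map"
[3,5] N\S  >  k=4
[1,5] N  >  k=3
[0,5] S/(S\PP)  >  k=1
[5,6] S\PP  lex  "on"
[0,6] S  >  k=5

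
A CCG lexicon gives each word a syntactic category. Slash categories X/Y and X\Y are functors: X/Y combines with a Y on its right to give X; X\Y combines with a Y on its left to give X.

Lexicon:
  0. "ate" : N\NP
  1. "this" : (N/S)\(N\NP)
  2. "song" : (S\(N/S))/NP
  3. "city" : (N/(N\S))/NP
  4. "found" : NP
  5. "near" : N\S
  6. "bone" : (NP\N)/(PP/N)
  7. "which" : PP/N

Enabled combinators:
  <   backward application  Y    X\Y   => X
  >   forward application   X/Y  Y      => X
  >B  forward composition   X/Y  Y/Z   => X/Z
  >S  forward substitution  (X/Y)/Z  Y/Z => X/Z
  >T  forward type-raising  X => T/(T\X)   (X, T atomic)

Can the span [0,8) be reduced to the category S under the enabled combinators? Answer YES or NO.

YES

[0,8] S   <
  [0,2] N/S   <
    [0,1] "ate" : N\NP
    [1,2] "this" : (N/S)\(N\NP)
  [2,8] S\(N/S)   >
    [2,3] "song" : (S\(N/S))/NP
    [3,8] NP   <
      [3,6] N   >
        [3,5] N/(N\S)   >
          [3,4] "city" : (N/(N\S))/NP
          [4,5] "found" : NP
        [5,6] "near" : N\S
      [6,8] NP\N   >
        [6,7] "bone" : (NP\N)/(PP/N)
        [7,8] "which" : PP/N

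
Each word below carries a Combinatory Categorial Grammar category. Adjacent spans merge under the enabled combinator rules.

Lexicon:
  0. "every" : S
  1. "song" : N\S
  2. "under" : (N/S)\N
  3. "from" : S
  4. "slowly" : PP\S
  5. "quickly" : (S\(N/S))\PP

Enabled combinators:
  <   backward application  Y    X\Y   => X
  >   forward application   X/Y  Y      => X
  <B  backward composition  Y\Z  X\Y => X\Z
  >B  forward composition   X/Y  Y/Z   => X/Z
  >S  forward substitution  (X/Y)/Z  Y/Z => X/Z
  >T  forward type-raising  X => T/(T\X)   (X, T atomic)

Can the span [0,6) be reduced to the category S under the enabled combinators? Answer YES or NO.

YES

[0,6] S   <
  [0,3] N/S   <
    [0,2] N   <
      [0,1] "every" : S
      [1,2] "song" : N\S
    [2,3] "under" : (N/S)\N
  [3,6] S\(N/S)   <
    [3,5] PP   <
      [3,4] "from" : S
      [4,5] "slowly" : PP\S
    [5,6] "quickly" : (S\(N/S))\PP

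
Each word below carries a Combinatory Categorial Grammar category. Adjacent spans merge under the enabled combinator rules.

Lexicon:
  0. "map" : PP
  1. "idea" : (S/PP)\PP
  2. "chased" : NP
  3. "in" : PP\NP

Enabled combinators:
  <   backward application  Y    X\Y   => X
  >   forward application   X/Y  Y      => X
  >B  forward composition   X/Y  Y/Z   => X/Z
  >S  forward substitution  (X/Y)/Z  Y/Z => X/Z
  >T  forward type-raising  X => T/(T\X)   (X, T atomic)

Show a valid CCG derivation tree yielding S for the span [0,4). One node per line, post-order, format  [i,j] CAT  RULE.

[0,1] PP  lex  "map"
[1,2] (S/PP)\PP  lex  "idea"
[0,2] S/PP  <  k=1
[2,3] NP  lex  "chased"
[2,3] PP/(PP\NP)  >T
[3,4] PP\NP  lex  "in"
[2,4] PP  >  k=3
[0,4] S  >  k=2

[0,4] S   >
  [0,2] S/PP   <
    [0,1] "map" : PP
    [1,2] "idea" : (S/PP)\PP
  [2,4] PP   >
    [2,3] PP/(PP\NP)   >T
      [2,3] "chased" : NP
    [3,4] "in" : PP\NP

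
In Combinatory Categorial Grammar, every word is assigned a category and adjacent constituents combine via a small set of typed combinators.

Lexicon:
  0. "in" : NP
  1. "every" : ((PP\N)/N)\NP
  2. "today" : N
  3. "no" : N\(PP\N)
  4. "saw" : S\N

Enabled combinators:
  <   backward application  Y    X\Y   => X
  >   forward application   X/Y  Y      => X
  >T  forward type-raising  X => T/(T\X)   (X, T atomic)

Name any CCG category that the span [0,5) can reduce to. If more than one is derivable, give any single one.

[0,5] S   <
  [0,4] N   <
    [0,3] PP\N   >
      [0,2] (PP\N)/N   <
        [0,1] "in" : NP
        [1,2] "every" : ((PP\N)/N)\NP
      [2,3] "today" : N
    [3,4] "no" : N\(PP\N)
  [4,5] "saw" : S\N

S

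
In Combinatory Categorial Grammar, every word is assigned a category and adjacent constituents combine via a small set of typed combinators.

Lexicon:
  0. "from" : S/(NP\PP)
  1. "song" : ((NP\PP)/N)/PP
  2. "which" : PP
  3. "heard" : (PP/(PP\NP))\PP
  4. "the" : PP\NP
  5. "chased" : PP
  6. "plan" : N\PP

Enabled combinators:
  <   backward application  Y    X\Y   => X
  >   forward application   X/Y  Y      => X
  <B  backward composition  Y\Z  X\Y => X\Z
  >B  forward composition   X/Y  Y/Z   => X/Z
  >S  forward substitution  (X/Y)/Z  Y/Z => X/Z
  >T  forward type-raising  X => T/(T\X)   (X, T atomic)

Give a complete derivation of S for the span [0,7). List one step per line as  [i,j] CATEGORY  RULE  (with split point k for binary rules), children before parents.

[0,7] S   >
  [0,5] S/N   >B
    [0,1] "from" : S/(NP\PP)
    [1,5] (NP\PP)/N   >
      [1,2] "song" : ((NP\PP)/N)/PP
      [2,5] PP   >
        [2,4] PP/(PP\NP)   <
          [2,3] "which" : PP
          [3,4] "heard" : (PP/(PP\NP))\PP
        [4,5] "the" : PP\NP
  [5,7] N   <
    [5,6] "chased" : PP
    [6,7] "plan" : N\PP

[0,1] S/(NP\PP)  lex  "from"
[1,2] ((NP\PP)/N)/PP  lex  "song"
[2,3] PP  lex  "which"
[3,4] (PP/(PP\NP))\PP  lex  "heard"
[2,4] PP/(PP\NP)  <  k=3
[4,5] PP\NP  lex  "the"
[2,5] PP  >  k=4
[1,5] (NP\PP)/N  >  k=2
[0,5] S/N  >B  k=1
[5,6] PP  lex  "chased"
[6,7] N\PP  lex  "plan"
[5,7] N  <  k=6
[0,7] S  >  k=5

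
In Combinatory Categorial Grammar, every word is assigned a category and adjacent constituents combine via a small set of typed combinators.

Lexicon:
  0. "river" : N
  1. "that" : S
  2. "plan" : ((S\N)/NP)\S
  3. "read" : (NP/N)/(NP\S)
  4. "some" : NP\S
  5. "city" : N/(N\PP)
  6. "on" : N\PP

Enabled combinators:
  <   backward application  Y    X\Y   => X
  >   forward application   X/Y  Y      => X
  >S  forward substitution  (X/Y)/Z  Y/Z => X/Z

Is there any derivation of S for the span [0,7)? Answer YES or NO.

YES

[0,7] S   <
  [0,1] "river" : N
  [1,7] S\N   >
    [1,3] (S\N)/NP   <
      [1,2] "that" : S
      [2,3] "plan" : ((S\N)/NP)\S
    [3,7] NP   >
      [3,5] NP/N   >
        [3,4] "read" : (NP/N)/(NP\S)
        [4,5] "some" : NP\S
      [5,7] N   >
        [5,6] "city" : N/(N\PP)
        [6,7] "on" : N\PP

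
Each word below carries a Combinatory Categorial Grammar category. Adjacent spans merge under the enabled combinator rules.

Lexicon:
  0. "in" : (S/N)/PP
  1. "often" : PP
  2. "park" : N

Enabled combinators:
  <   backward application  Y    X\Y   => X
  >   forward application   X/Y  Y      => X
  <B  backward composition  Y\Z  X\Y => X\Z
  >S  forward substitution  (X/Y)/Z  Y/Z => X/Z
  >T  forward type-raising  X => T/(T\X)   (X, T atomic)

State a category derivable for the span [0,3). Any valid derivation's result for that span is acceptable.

S

[0,3] S   >
  [0,2] S/N   >
    [0,1] "in" : (S/N)/PP
    [1,2] "often" : PP
  [2,3] "park" : N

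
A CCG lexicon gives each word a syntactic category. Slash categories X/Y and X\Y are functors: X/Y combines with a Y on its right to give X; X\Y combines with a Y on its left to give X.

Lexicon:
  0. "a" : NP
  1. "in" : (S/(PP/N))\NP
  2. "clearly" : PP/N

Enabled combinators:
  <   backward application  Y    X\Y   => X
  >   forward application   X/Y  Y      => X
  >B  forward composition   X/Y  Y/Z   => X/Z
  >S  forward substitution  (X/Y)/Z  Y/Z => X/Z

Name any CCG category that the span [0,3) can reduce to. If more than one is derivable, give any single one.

[0,3] S   >
  [0,2] S/(PP/N)   <
    [0,1] "a" : NP
    [1,2] "in" : (S/(PP/N))\NP
  [2,3] "clearly" : PP/N

S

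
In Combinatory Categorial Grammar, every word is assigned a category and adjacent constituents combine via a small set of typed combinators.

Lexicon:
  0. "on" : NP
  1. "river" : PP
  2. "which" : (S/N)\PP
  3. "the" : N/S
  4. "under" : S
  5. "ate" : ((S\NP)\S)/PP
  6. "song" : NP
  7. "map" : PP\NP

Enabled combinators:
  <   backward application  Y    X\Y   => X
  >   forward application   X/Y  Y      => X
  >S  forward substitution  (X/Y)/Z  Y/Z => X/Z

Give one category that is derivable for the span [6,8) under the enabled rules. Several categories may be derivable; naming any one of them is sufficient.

[0,8] S   <
  [0,1] "on" : NP
  [1,8] S\NP   <
    [1,5] S   >
      [1,3] S/N   <
        [1,2] "river" : PP
        [2,3] "which" : (S/N)\PP
      [3,5] N   >
        [3,4] "the" : N/S
        [4,5] "under" : S
    [5,8] (S\NP)\S   >
      [5,6] "ate" : ((S\NP)\S)/PP
      [6,8] PP   <
        [6,7] "song" : NP
        [7,8] "map" : PP\NP

PP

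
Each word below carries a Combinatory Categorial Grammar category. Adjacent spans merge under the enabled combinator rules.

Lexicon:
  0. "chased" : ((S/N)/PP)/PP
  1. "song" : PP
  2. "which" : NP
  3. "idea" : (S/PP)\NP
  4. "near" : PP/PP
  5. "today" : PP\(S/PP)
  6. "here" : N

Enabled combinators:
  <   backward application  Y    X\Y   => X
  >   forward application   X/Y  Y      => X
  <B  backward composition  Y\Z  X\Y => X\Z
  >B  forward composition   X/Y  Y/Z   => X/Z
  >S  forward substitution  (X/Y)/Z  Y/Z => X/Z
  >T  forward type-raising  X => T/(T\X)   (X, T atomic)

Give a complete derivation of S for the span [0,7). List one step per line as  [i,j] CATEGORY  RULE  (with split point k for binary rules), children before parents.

[0,1] ((S/N)/PP)/PP  lex  "chased"
[1,2] PP  lex  "song"
[0,2] (S/N)/PP  >  k=1
[2,3] NP  lex  "which"
[3,4] (S/PP)\NP  lex  "idea"
[2,4] S/PP  <  k=3
[4,5] PP/PP  lex  "near"
[2,5] S/PP  >B  k=4
[5,6] PP\(S/PP)  lex  "today"
[2,6] PP  <  k=5
[0,6] S/N  >  k=2
[6,7] N  lex  "here"
[0,7] S  >  k=6

[0,7] S   >
  [0,6] S/N   >
    [0,2] (S/N)/PP   >
      [0,1] "chased" : ((S/N)/PP)/PP
      [1,2] "song" : PP
    [2,6] PP   <
      [2,5] S/PP   >B
        [2,4] S/PP   <
          [2,3] "which" : NP
          [3,4] "idea" : (S/PP)\NP
        [4,5] "near" : PP/PP
      [5,6] "today" : PP\(S/PP)
  [6,7] "here" : N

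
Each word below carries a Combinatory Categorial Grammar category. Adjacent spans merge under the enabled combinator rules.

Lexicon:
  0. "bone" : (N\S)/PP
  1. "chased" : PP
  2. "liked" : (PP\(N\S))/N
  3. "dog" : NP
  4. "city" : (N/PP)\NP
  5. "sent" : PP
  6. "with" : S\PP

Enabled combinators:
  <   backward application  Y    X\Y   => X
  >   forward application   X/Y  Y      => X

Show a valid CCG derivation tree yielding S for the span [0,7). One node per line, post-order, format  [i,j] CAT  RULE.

[0,1] (N\S)/PP  lex  "bone"
[1,2] PP  lex  "chased"
[0,2] N\S  >  k=1
[2,3] (PP\(N\S))/N  lex  "liked"
[3,4] NP  lex  "dog"
[4,5] (N/PP)\NP  lex  "city"
[3,5] N/PP  <  k=4
[5,6] PP  lex  "sent"
[3,6] N  >  k=5
[2,6] PP\(N\S)  >  k=3
[0,6] PP  <  k=2
[6,7] S\PP  lex  "with"
[0,7] S  <  k=6

[0,7] S   <
  [0,6] PP   <
    [0,2] N\S   >
      [0,1] "bone" : (N\S)/PP
      [1,2] "chased" : PP
    [2,6] PP\(N\S)   >
      [2,3] "liked" : (PP\(N\S))/N
      [3,6] N   >
        [3,5] N/PP   <
          [3,4] "dog" : NP
          [4,5] "city" : (N/PP)\NP
        [5,6] "sent" : PP
  [6,7] "with" : S\PP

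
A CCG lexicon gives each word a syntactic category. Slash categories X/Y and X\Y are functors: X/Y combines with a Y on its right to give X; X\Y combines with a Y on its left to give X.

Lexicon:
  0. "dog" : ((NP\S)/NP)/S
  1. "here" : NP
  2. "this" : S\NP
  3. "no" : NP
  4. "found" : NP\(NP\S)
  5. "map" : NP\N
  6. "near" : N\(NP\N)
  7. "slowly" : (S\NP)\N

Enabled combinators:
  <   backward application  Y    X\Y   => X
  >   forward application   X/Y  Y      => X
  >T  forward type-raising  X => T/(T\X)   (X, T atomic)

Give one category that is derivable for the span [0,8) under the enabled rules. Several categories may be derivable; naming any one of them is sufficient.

[0,8] S   <
  [0,5] NP   <
    [0,4] NP\S   >
      [0,3] (NP\S)/NP   >
        [0,1] "dog" : ((NP\S)/NP)/S
        [1,3] S   >
          [1,2] S/(S\NP)   >T
            [1,2] "here" : NP
          [2,3] "this" : S\NP
      [3,4] "no" : NP
    [4,5] "found" : NP\(NP\S)
  [5,8] S\NP   <
    [5,7] N   <
      [5,6] "map" : NP\N
      [6,7] "near" : N\(NP\N)
    [7,8] "slowly" : (S\NP)\N

S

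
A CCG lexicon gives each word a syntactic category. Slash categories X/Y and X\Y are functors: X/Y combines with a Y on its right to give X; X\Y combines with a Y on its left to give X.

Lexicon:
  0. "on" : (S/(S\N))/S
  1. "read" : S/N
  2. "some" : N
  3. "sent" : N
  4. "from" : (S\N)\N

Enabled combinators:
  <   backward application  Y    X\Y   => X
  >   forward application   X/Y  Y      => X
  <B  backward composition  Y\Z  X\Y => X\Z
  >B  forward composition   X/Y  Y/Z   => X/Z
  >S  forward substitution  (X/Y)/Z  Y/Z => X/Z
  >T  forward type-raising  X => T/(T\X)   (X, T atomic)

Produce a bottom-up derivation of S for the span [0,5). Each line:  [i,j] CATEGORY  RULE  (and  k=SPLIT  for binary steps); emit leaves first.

[0,5] S   >
  [0,3] S/(S\N)   >
    [0,1] "on" : (S/(S\N))/S
    [1,3] S   >
      [1,2] "read" : S/N
      [2,3] "some" : N
  [3,5] S\N   <
    [3,4] "sent" : N
    [4,5] "from" : (S\N)\N

[0,1] (S/(S\N))/S  lex  "on"
[1,2] S/N  lex  "read"
[2,3] N  lex  "some"
[1,3] S  >  k=2
[0,3] S/(S\N)  >  k=1
[3,4] N  lex  "sent"
[4,5] (S\N)\N  lex  "from"
[3,5] S\N  <  k=4
[0,5] S  >  k=3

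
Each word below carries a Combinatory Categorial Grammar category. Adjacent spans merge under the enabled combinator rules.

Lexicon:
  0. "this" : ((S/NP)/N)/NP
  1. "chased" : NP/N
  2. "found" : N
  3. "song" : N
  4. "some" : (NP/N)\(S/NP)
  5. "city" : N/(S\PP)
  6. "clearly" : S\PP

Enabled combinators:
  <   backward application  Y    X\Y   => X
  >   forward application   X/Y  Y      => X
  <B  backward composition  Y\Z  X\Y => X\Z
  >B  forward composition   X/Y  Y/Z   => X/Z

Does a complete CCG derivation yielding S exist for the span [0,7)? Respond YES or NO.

((S/NP)/N)/NP NP/N N N (NP/N)\(S/NP) N/(S\PP) S\PP
CKY chart[0,7] = {NP}; S ∉ chart

NO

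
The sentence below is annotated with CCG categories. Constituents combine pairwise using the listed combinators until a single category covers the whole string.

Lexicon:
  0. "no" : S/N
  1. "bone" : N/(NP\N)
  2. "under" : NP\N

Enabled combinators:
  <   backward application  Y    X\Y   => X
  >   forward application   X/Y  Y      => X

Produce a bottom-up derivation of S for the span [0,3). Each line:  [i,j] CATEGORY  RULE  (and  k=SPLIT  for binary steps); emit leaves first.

[0,3] S   >
  [0,1] "no" : S/N
  [1,3] N   >
    [1,2] "bone" : N/(NP\N)
    [2,3] "under" : NP\N

[0,1] S/N  lex  "no"
[1,2] N/(NP\N)  lex  "bone"
[2,3] NP\N  lex  "under"
[1,3] N  >  k=2
[0,3] S  >  k=1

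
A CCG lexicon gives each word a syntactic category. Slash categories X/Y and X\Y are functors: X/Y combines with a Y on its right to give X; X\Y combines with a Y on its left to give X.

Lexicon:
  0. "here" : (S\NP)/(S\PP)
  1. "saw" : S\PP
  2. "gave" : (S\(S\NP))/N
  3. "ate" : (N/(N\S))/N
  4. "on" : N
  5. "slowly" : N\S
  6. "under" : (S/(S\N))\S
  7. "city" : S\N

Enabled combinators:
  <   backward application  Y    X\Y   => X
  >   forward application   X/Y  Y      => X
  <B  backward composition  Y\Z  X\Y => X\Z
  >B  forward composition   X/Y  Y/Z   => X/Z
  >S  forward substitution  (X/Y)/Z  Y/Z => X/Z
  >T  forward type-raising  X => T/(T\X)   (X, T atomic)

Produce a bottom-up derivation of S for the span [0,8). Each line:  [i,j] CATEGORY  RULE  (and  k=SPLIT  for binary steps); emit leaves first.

[0,8] S   >
  [0,7] S/(S\N)   <
    [0,6] S   <
      [0,2] S\NP   >
        [0,1] "here" : (S\NP)/(S\PP)
        [1,2] "saw" : S\PP
      [2,6] S\(S\NP)   >
        [2,3] "gave" : (S\(S\NP))/N
        [3,6] N   >
          [3,5] N/(N\S)   >
            [3,4] "ate" : (N/(N\S))/N
            [4,5] "on" : N
          [5,6] "slowly" : N\S
    [6,7] "under" : (S/(S\N))\S
  [7,8] "city" : S\N

[0,1] (S\NP)/(S\PP)  lex  "here"
[1,2] S\PP  lex  "saw"
[0,2] S\NP  >  k=1
[2,3] (S\(S\NP))/N  lex  "gave"
[3,4] (N/(N\S))/N  lex  "ate"
[4,5] N  lex  "on"
[3,5] N/(N\S)  >  k=4
[5,6] N\S  lex  "slowly"
[3,6] N  >  k=5
[2,6] S\(S\NP)  >  k=3
[0,6] S  <  k=2
[6,7] (S/(S\N))\S  lex  "under"
[0,7] S/(S\N)  <  k=6
[7,8] S\N  lex  "city"
[0,8] S  >  k=7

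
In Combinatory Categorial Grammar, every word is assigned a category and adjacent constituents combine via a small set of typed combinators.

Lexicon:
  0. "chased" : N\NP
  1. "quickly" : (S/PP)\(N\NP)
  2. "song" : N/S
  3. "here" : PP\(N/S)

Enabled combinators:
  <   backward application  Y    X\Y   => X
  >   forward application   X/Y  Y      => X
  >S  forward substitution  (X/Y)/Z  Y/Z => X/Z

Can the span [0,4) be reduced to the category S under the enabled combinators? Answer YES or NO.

[0,4] S   >
  [0,2] S/PP   <
    [0,1] "chased" : N\NP
    [1,2] "quickly" : (S/PP)\(N\NP)
  [2,4] PP   <
    [2,3] "song" : N/S
    [3,4] "here" : PP\(N/S)

YES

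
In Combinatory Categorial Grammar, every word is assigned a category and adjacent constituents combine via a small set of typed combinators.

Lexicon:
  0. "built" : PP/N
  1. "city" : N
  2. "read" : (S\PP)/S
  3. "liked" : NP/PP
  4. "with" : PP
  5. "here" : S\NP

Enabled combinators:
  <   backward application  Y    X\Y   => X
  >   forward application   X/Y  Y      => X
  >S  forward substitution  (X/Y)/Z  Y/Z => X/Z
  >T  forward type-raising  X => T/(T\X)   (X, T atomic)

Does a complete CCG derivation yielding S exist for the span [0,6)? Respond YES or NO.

YES

[0,6] S   <
  [0,2] PP   >
    [0,1] "built" : PP/N
    [1,2] "city" : N
  [2,6] S\PP   >
    [2,3] "read" : (S\PP)/S
    [3,6] S   <
      [3,5] NP   >
        [3,4] "liked" : NP/PP
        [4,5] "with" : PP
      [5,6] "here" : S\NP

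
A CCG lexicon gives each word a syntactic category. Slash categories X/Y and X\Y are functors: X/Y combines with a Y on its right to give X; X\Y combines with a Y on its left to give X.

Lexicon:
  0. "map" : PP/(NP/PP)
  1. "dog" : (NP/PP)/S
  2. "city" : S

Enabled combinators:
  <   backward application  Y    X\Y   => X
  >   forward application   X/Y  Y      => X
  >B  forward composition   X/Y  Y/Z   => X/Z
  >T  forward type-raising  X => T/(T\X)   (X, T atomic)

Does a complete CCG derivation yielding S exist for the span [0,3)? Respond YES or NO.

PP/(NP/PP) (NP/PP)/S S
CKY chart[0,3] = {N/(N\PP), NP/(NP\PP), PP, PP/(PP\PP), PP/(S\S), S/(S\PP)}; S ∉ chart

NO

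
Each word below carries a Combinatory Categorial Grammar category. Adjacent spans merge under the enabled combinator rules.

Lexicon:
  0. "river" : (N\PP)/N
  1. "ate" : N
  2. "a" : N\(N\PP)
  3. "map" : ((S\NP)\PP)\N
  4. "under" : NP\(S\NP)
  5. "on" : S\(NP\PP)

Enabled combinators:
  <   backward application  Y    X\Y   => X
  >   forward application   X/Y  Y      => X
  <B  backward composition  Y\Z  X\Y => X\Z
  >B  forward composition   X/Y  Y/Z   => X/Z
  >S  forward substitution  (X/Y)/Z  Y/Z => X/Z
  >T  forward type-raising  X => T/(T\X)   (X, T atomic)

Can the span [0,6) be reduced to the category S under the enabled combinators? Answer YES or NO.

[0,6] S   <
  [0,5] NP\PP   <B
    [0,4] (S\NP)\PP   <
      [0,3] N   <
        [0,2] N\PP   >
          [0,1] "river" : (N\PP)/N
          [1,2] "ate" : N
        [2,3] "a" : N\(N\PP)
      [3,4] "map" : ((S\NP)\PP)\N
    [4,5] "under" : NP\(S\NP)
  [5,6] "on" : S\(NP\PP)

YES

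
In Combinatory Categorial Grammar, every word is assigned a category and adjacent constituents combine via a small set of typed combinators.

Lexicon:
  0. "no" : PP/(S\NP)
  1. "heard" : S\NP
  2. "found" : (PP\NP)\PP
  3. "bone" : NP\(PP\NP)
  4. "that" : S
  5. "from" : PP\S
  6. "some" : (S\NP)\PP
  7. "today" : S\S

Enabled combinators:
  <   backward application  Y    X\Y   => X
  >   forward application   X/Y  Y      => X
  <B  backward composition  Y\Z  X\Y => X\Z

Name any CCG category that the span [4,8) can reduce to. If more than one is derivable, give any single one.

S\NP

[0,8] S   <
  [0,4] NP   <
    [0,3] PP\NP   <
      [0,2] PP   >
        [0,1] "no" : PP/(S\NP)
        [1,2] "heard" : S\NP
      [2,3] "found" : (PP\NP)\PP
    [3,4] "bone" : NP\(PP\NP)
  [4,8] S\NP   <B
    [4,7] S\NP   <
      [4,6] PP   <
        [4,5] "that" : S
        [5,6] "from" : PP\S
      [6,7] "some" : (S\NP)\PP
    [7,8] "today" : S\S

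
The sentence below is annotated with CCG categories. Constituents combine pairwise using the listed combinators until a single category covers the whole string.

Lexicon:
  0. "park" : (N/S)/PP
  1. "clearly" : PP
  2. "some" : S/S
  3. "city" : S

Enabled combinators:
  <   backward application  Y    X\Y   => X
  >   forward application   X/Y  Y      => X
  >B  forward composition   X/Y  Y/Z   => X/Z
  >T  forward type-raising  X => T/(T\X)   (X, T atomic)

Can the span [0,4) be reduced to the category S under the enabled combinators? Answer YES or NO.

(N/S)/PP PP S/S S
CKY chart[0,4] = {N, N/(N\N), N/(S\S), NP/(NP\N), PP/(PP\N), S/(S\N)}; S ∉ chart

NO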